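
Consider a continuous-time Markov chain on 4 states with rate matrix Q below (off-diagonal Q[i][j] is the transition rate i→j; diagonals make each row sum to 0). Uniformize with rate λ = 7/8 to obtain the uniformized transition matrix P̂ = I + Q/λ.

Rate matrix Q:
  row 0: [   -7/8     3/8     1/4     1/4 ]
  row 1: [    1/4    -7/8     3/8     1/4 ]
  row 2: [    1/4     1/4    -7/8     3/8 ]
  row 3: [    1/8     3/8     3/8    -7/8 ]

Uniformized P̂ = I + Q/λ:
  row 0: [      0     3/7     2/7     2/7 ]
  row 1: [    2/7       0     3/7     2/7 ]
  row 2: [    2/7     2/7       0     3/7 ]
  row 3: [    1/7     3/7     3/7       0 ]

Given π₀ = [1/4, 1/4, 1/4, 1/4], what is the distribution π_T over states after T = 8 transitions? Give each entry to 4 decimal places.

π = [0.1941, 0.2719, 0.2806, 0.2534]

t=0: π = [0.2500, 0.2500, 0.2500, 0.2500]
t=1: π = [0.1786, 0.2857, 0.2857, 0.2500]
t=2: π = [0.1990, 0.2653, 0.2806, 0.2551]
t=3: π = [0.1924, 0.2748, 0.2799, 0.2529]
t=4: π = [0.1946, 0.2708, 0.2811, 0.2534]
t=5: π = [0.1939, 0.2723, 0.2803, 0.2535]
t=6: π = [0.1941, 0.2718, 0.2807, 0.2533]
t=7: π = [0.1941, 0.2720, 0.2805, 0.2534]
t=8: π = [0.1941, 0.2719, 0.2806, 0.2534]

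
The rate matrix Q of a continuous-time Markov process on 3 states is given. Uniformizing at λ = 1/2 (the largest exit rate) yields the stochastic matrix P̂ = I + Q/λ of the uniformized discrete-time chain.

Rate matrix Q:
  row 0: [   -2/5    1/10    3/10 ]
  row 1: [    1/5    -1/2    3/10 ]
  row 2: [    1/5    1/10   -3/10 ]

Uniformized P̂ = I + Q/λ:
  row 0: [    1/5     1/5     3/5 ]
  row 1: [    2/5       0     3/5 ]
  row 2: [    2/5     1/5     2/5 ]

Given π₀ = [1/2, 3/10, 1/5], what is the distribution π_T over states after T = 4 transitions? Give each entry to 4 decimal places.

t=0: π = [0.5000, 0.3000, 0.2000]
t=1: π = [0.3000, 0.1400, 0.5600]
t=2: π = [0.3400, 0.1720, 0.4880]
t=3: π = [0.3320, 0.1656, 0.5024]
t=4: π = [0.3336, 0.1669, 0.4995]

π = [0.3336, 0.1669, 0.4995]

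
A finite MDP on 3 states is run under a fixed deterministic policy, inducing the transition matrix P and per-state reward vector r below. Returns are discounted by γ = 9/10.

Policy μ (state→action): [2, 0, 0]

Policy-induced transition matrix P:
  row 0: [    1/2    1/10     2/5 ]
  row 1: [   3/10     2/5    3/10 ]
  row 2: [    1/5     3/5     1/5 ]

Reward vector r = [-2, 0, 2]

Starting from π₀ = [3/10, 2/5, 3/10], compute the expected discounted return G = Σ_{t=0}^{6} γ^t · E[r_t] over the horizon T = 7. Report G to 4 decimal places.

G = -0.2763

t=0: π = [0.3000, 0.4000, 0.3000], E[r] = 0.0000, γ^t·E[r] = 0.000000, running G = 0.000000
t=1: π = [0.3300, 0.3700, 0.3000], E[r] = -0.0600, γ^t·E[r] = -0.054000, running G = -0.054000
t=2: π = [0.3360, 0.3610, 0.3030], E[r] = -0.0660, γ^t·E[r] = -0.053460, running G = -0.107460
t=3: π = [0.3369, 0.3598, 0.3033], E[r] = -0.0672, γ^t·E[r] = -0.048989, running G = -0.156449
t=4: π = [0.3371, 0.3596, 0.3034], E[r] = -0.0674, γ^t·E[r] = -0.044208, running G = -0.200657
t=5: π = [0.3371, 0.3596, 0.3034], E[r] = -0.0674, γ^t·E[r] = -0.039805, running G = -0.240462
t=6: π = [0.3371, 0.3596, 0.3034], E[r] = -0.0674, γ^t·E[r] = -0.035827, running G = -0.276289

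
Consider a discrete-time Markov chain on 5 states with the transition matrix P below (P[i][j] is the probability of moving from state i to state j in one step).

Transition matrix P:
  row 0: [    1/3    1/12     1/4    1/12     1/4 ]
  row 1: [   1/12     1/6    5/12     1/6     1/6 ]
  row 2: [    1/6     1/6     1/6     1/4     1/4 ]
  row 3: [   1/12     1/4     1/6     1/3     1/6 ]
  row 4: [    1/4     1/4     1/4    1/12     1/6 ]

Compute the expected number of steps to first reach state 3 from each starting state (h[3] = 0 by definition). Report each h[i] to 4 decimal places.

First-step conditioning: h[3] = 0; for i ≠ 3, h[i] = 1 + Σ_k P[i][k]·h[k].
  h[0] = 1 + 1/3·h[0] + 1/12·h[1] + 1/4·h[2] + 1/4·h[4]
  h[1] = 1 + 1/12·h[0] + 1/6·h[1] + 5/12·h[2] + 1/6·h[4]
  h[2] = 1 + 1/6·h[0] + 1/6·h[1] + 1/6·h[2] + 1/4·h[4]
  h[4] = 1 + 1/4·h[0] + 1/4·h[1] + 1/4·h[2] + 1/6·h[4]
Solving the 4×4 linear system over states ≠ 3 gives exactly h = [2028/281, 19656/3091, 18672/3091, 0, 21900/3091] (h[3] = 0 is the target).

h = [7.2171, 6.3591, 6.0408, 0.0000, 7.0851]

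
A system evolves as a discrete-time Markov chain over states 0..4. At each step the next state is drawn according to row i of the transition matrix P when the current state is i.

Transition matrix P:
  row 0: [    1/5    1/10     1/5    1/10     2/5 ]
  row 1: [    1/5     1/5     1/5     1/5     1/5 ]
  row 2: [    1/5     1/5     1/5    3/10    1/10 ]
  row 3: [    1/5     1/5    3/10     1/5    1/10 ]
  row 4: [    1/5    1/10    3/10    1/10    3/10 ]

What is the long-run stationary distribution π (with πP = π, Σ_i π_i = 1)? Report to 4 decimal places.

π = [0.2000, 0.1580, 0.2402, 0.1820, 0.2198]

Balance equations π_j = Σ_i π_i·P[i][j]:
  π_0 = 1/5·π_0 + 1/5·π_1 + 1/5·π_2 + 1/5·π_3 + 1/5·π_4
  π_1 = 1/10·π_0 + 1/5·π_1 + 1/5·π_2 + 1/5·π_3 + 1/10·π_4
  π_2 = 1/5·π_0 + 1/5·π_1 + 1/5·π_2 + 3/10·π_3 + 3/10·π_4
  π_3 = 1/10·π_0 + 1/5·π_1 + 3/10·π_2 + 1/5·π_3 + 1/10·π_4
  normalize: π_0 + π_1 + π_2 + π_3 + π_4 = 1
Solving the linear system gives exactly π = [1/5, 64/405, 214/891, 811/4455, 89/405].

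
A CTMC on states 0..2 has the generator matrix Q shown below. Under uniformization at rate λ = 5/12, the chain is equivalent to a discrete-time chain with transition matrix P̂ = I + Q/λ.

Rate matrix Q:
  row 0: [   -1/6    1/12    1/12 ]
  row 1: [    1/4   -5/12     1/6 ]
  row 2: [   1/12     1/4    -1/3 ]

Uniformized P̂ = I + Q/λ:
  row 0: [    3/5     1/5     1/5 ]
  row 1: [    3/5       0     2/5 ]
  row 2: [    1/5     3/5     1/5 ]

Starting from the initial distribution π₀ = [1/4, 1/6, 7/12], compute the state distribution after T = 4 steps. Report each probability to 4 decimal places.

t=0: π = [0.2500, 0.1667, 0.5833]
t=1: π = [0.3667, 0.4000, 0.2333]
t=2: π = [0.5067, 0.2133, 0.2800]
t=3: π = [0.4880, 0.2693, 0.2427]
t=4: π = [0.5029, 0.2432, 0.2539]

π = [0.5029, 0.2432, 0.2539]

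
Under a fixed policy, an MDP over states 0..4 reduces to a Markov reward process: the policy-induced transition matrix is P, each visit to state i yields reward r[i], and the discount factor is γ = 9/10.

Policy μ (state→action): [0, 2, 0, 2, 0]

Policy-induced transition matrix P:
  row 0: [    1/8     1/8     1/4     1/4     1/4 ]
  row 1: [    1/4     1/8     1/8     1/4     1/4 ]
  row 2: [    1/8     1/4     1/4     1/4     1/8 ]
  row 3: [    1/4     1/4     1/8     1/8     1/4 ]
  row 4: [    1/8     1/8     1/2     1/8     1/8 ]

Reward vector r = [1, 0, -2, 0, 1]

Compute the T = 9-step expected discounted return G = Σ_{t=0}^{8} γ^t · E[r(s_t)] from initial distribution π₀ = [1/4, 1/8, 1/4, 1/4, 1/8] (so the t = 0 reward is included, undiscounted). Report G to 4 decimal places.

t=0: π = [0.2500, 0.1250, 0.2500, 0.2500, 0.1250], E[r] = -0.1250, γ^t·E[r] = -0.125000, running G = -0.125000
t=1: π = [0.1719, 0.1875, 0.2344, 0.2031, 0.2031], E[r] = -0.0938, γ^t·E[r] = -0.084375, running G = -0.209375
t=2: π = [0.1738, 0.1797, 0.2520, 0.1992, 0.1953], E[r] = -0.1348, γ^t·E[r] = -0.109160, running G = -0.318535
t=3: π = [0.1724, 0.1814, 0.2515, 0.2007, 0.1941], E[r] = -0.1365, γ^t·E[r] = -0.099490, running G = -0.418025
t=4: π = [0.1728, 0.1815, 0.2508, 0.2007, 0.1943], E[r] = -0.1345, γ^t·E[r] = -0.088220, running G = -0.506245
t=5: π = [0.1728, 0.1814, 0.2508, 0.2006, 0.1944], E[r] = -0.1345, γ^t·E[r] = -0.079404, running G = -0.585649
t=6: π = [0.1728, 0.1814, 0.2508, 0.2006, 0.1944], E[r] = -0.1346, γ^t·E[r] = -0.071510, running G = -0.657159
t=7: π = [0.1728, 0.1814, 0.2508, 0.2006, 0.1944], E[r] = -0.1346, γ^t·E[r] = -0.064357, running G = -0.721516
t=8: π = [0.1728, 0.1814, 0.2508, 0.2006, 0.1944], E[r] = -0.1346, γ^t·E[r] = -0.057920, running G = -0.779436

G = -0.7794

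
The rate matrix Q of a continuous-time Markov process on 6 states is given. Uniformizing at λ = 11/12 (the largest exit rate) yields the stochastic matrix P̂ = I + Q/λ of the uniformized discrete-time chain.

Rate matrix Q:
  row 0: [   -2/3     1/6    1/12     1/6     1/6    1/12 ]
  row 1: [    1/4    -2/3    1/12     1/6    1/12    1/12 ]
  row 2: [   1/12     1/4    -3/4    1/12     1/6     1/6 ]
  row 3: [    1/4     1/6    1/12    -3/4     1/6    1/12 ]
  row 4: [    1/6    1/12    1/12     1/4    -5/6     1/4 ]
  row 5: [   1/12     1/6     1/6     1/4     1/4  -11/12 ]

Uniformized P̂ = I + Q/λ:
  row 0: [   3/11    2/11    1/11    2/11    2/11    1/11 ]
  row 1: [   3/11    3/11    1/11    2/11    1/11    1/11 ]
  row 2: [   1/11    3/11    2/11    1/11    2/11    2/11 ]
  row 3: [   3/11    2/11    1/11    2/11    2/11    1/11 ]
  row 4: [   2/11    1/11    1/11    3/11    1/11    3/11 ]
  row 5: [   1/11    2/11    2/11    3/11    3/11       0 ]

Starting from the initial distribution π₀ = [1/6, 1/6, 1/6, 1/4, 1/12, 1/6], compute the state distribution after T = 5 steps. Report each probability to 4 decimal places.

t=0: π = [0.1667, 0.1667, 0.1667, 0.2500, 0.0833, 0.1667]
t=1: π = [0.2045, 0.2045, 0.1212, 0.1894, 0.1742, 0.1061]
t=2: π = [0.2156, 0.1956, 0.1116, 0.1963, 0.1570, 0.1240]
t=3: π = [0.2156, 0.1955, 0.1123, 0.1972, 0.1610, 0.1183]
t=4: π = [0.2162, 0.1952, 0.1119, 0.1970, 0.1602, 0.1196]
t=5: π = [0.2161, 0.1952, 0.1120, 0.1971, 0.1604, 0.1193]

π = [0.2161, 0.1952, 0.1120, 0.1971, 0.1604, 0.1193]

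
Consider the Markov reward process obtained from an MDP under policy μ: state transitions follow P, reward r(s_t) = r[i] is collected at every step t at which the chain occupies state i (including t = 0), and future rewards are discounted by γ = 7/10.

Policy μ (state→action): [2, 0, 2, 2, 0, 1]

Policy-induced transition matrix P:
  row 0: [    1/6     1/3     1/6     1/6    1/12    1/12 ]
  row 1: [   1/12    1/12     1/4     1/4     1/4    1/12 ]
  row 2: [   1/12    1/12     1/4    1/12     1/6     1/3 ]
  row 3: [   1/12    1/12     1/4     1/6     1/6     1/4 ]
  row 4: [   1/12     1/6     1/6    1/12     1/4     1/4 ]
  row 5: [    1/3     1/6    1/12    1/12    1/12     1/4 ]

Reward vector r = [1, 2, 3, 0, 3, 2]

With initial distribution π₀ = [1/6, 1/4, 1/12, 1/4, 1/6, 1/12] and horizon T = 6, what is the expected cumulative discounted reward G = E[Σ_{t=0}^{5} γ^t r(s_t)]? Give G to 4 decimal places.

G = 5.3651

t=0: π = [0.1667, 0.2500, 0.0833, 0.2500, 0.1667, 0.0833], E[r] = 1.5833, γ^t·E[r] = 1.583333, running G = 1.583333
t=1: π = [0.1181, 0.1458, 0.2083, 0.1597, 0.1806, 0.1875], E[r] = 1.9514, γ^t·E[r] = 1.365972, running G = 2.949306
t=2: π = [0.1400, 0.1435, 0.1939, 0.1308, 0.1684, 0.2234], E[r] = 1.9606, γ^t·E[r] = 0.960718, running G = 3.910023
t=3: π = [0.1508, 0.1510, 0.1871, 0.1298, 0.1624, 0.2189], E[r] = 1.9389, γ^t·E[r] = 0.665059, running G = 4.575082
t=4: π = [0.1506, 0.1528, 0.1874, 0.1319, 0.1620, 0.2153], E[r] = 1.9350, γ^t·E[r] = 0.464589, running G = 5.039671
t=5: π = [0.1497, 0.1524, 0.1881, 0.1323, 0.1624, 0.2150], E[r] = 1.9361, γ^t·E[r] = 0.325397, running G = 5.365067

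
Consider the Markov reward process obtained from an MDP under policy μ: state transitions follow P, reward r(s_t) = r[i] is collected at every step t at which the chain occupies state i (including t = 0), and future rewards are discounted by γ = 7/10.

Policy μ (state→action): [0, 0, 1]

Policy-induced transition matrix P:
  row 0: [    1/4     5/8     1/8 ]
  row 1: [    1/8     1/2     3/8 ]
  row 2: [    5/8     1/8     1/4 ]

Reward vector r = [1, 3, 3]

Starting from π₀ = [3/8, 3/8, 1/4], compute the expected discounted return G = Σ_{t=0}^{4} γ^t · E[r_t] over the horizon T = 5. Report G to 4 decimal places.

G = 6.5270

t=0: π = [0.3750, 0.3750, 0.2500], E[r] = 2.2500, γ^t·E[r] = 2.250000, running G = 2.250000
t=1: π = [0.2969, 0.4531, 0.2500], E[r] = 2.4063, γ^t·E[r] = 1.684375, running G = 3.934375
t=2: π = [0.2871, 0.4434, 0.2695], E[r] = 2.4258, γ^t·E[r] = 1.188633, running G = 5.123008
t=3: π = [0.2957, 0.4348, 0.2695], E[r] = 2.4087, γ^t·E[r] = 0.826181, running G = 5.949189
t=4: π = [0.2967, 0.4359, 0.2674], E[r] = 2.4066, γ^t·E[r] = 0.577814, running G = 6.527003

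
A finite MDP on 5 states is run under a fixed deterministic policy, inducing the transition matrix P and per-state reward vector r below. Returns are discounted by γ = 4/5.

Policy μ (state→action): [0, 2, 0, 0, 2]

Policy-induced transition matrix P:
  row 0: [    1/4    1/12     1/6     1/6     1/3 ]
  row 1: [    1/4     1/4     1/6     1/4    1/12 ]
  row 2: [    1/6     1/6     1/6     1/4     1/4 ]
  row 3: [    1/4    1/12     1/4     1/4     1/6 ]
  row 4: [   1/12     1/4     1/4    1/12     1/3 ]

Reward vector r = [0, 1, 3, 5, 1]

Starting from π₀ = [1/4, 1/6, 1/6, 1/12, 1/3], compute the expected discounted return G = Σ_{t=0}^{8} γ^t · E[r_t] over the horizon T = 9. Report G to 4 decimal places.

G = 7.9726

t=0: π = [0.2500, 0.1667, 0.1667, 0.0833, 0.3333], E[r] = 1.4167, γ^t·E[r] = 1.416667, running G = 1.416667
t=1: π = [0.1806, 0.1806, 0.2014, 0.1736, 0.2639], E[r] = 1.9167, γ^t·E[r] = 1.533333, running G = 2.950000
t=2: π = [0.1892, 0.1742, 0.2031, 0.1910, 0.2425], E[r] = 1.9809, γ^t·E[r] = 1.267778, running G = 4.217778
t=3: π = [0.1927, 0.1697, 0.2028, 0.1938, 0.2410], E[r] = 1.9882, γ^t·E[r] = 1.017951, running G = 5.235728
t=4: π = [0.1929, 0.1687, 0.2029, 0.1938, 0.2417], E[r] = 1.9880, γ^t·E[r] = 0.814273, running G = 6.050002
t=5: π = [0.1928, 0.1686, 0.2030, 0.1936, 0.2420], E[r] = 1.9877, γ^t·E[r] = 0.651316, running G = 6.701318
t=6: π = [0.1928, 0.1687, 0.2030, 0.1936, 0.2420], E[r] = 1.9876, γ^t·E[r] = 0.521037, running G = 7.222355
t=7: π = [0.1928, 0.1687, 0.2030, 0.1936, 0.2420], E[r] = 1.9876, γ^t·E[r] = 0.416830, running G = 7.639184
t=8: π = [0.1928, 0.1687, 0.2030, 0.1936, 0.2420], E[r] = 1.9876, γ^t·E[r] = 0.333464, running G = 7.972649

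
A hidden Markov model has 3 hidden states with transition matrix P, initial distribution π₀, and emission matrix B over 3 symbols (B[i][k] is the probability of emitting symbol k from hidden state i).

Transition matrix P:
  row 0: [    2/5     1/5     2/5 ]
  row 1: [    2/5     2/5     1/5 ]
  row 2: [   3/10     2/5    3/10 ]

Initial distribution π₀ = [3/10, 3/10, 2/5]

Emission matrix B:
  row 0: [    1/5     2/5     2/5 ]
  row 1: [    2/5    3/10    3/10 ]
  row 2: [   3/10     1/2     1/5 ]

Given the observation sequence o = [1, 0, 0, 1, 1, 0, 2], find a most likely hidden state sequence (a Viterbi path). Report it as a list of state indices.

path = [2, 1, 1, 0, 2, 1, 0]

t=0: δ = [1.200e-01, 9.000e-02, 2.000e-01]  (obs o_0=1)
t=1: δ = [1.200e-02, 3.200e-02, 1.800e-02]  ψ = [2, 2, 2]  (obs o_1=0)
t=2: δ = [2.560e-03, 5.120e-03, 1.920e-03]  ψ = [1, 1, 1]  (obs o_2=0)
t=3: δ = [8.192e-04, 6.144e-04, 5.120e-04]  ψ = [1, 1, 0]  (obs o_3=1)
t=4: δ = [1.311e-04, 7.373e-05, 1.638e-04]  ψ = [0, 1, 0]  (obs o_4=1)
t=5: δ = [1.049e-05, 2.621e-05, 1.573e-05]  ψ = [0, 2, 0]  (obs o_5=0)
t=6: δ = [4.194e-06, 3.146e-06, 1.049e-06]  ψ = [1, 1, 1]  (obs o_6=2)
backtrack: best end state = 0; path = [2, 1, 1, 0, 2, 1, 0]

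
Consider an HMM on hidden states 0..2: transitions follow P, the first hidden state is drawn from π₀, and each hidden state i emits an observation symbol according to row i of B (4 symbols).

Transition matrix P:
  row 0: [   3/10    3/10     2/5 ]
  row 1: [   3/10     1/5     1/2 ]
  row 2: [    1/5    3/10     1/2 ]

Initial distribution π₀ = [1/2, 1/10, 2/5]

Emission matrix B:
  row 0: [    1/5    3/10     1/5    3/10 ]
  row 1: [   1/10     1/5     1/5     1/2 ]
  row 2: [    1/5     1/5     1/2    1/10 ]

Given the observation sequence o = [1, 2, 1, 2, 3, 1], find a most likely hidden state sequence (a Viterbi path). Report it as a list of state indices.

path = [0, 2, 2, 2, 1, 2]

t=0: δ = [1.500e-01, 2.000e-02, 8.000e-02]  (obs o_0=1)
t=1: δ = [9.000e-03, 9.000e-03, 3.000e-02]  ψ = [0, 0, 0]  (obs o_1=2)
t=2: δ = [1.800e-03, 1.800e-03, 3.000e-03]  ψ = [2, 2, 2]  (obs o_2=1)
t=3: δ = [1.200e-04, 1.800e-04, 7.500e-04]  ψ = [2, 2, 2]  (obs o_3=2)
t=4: δ = [4.500e-05, 1.125e-04, 3.750e-05]  ψ = [2, 2, 2]  (obs o_4=3)
t=5: δ = [1.013e-05, 4.500e-06, 1.125e-05]  ψ = [1, 1, 1]  (obs o_5=1)
backtrack: best end state = 2; path = [0, 2, 2, 2, 1, 2]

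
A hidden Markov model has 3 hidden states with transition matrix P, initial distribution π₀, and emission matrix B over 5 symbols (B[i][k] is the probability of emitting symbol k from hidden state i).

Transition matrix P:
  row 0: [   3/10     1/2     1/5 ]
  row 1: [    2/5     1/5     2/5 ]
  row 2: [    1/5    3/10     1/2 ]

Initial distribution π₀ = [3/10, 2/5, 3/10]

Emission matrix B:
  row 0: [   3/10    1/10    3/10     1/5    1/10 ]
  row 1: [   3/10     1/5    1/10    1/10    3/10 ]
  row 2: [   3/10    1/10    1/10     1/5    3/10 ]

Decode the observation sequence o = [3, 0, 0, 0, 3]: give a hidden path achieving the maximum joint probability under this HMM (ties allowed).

path = [2, 2, 2, 2, 2]

t=0: δ = [6.000e-02, 4.000e-02, 6.000e-02]  (obs o_0=3)
t=1: δ = [5.400e-03, 9.000e-03, 9.000e-03]  ψ = [0, 0, 2]  (obs o_1=0)
t=2: δ = [1.080e-03, 8.100e-04, 1.350e-03]  ψ = [1, 0, 2]  (obs o_2=0)
t=3: δ = [9.720e-05, 1.620e-04, 2.025e-04]  ψ = [0, 0, 2]  (obs o_3=0)
t=4: δ = [1.296e-05, 6.075e-06, 2.025e-05]  ψ = [1, 2, 2]  (obs o_4=3)
backtrack: best end state = 2; path = [2, 2, 2, 2, 2]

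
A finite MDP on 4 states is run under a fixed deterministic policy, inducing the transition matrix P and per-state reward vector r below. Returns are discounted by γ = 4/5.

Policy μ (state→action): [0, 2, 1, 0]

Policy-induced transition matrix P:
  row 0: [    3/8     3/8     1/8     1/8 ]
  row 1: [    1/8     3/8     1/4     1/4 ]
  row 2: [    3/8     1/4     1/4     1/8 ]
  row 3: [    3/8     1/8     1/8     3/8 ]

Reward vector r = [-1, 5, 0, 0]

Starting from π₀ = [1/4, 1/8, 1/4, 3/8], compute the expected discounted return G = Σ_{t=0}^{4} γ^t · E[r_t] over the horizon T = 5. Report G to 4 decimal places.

G = 2.9427

t=0: π = [0.2500, 0.1250, 0.2500, 0.3750], E[r] = 0.3750, γ^t·E[r] = 0.375000, running G = 0.375000
t=1: π = [0.3438, 0.2500, 0.1719, 0.2344], E[r] = 0.9063, γ^t·E[r] = 0.725000, running G = 1.100000
t=2: π = [0.3125, 0.2949, 0.1777, 0.2148], E[r] = 1.1621, γ^t·E[r] = 0.743750, running G = 1.843750
t=3: π = [0.3013, 0.2991, 0.1841, 0.2156], E[r] = 1.1941, γ^t·E[r] = 0.611375, running G = 2.455125
t=4: π = [0.3002, 0.2981, 0.1854, 0.2163], E[r] = 1.1902, γ^t·E[r] = 0.487525, running G = 2.942650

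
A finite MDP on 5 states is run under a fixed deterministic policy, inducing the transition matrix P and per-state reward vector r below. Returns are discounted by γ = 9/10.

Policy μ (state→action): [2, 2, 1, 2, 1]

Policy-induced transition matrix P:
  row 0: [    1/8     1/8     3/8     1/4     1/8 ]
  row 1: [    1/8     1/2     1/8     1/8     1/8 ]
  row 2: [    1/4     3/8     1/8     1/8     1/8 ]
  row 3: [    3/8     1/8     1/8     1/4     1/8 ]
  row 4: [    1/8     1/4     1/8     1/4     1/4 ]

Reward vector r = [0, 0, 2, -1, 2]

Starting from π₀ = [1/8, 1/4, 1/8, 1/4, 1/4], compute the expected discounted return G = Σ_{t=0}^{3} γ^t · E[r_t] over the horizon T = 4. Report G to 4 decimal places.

G = 1.5625

t=0: π = [0.1250, 0.2500, 0.1250, 0.2500, 0.2500], E[r] = 0.5000, γ^t·E[r] = 0.500000, running G = 0.500000
t=1: π = [0.2031, 0.2813, 0.1563, 0.2031, 0.1563], E[r] = 0.4219, γ^t·E[r] = 0.379688, running G = 0.879688
t=2: π = [0.1953, 0.2891, 0.1758, 0.1953, 0.1445], E[r] = 0.4453, γ^t·E[r] = 0.360703, running G = 1.240391
t=3: π = [0.1958, 0.2954, 0.1738, 0.1919, 0.1431], E[r] = 0.4419, γ^t·E[r] = 0.322141, running G = 1.562532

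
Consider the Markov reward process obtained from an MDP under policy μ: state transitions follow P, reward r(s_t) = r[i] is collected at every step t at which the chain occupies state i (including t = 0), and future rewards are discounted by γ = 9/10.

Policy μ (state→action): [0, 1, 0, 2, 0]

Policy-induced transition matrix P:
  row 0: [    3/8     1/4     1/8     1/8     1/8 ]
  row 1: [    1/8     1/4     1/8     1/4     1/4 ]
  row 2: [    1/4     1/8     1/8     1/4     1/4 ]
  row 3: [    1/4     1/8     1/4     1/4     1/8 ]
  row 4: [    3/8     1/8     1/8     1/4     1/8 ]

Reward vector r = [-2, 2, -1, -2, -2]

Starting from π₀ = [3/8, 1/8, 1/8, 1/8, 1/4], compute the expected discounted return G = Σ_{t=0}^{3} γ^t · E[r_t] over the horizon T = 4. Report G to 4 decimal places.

G = -4.0750

t=0: π = [0.3750, 0.1250, 0.1250, 0.1250, 0.2500], E[r] = -1.3750, γ^t·E[r] = -1.375000, running G = -1.375000
t=1: π = [0.3125, 0.1875, 0.1406, 0.2031, 0.1563], E[r] = -1.1094, γ^t·E[r] = -0.998438, running G = -2.373438
t=2: π = [0.2852, 0.1875, 0.1504, 0.2109, 0.1660], E[r] = -1.0996, γ^t·E[r] = -0.890684, running G = -3.264121
t=3: π = [0.2830, 0.1841, 0.1514, 0.2144, 0.1672], E[r] = -1.1123, γ^t·E[r] = -0.810870, running G = -4.074991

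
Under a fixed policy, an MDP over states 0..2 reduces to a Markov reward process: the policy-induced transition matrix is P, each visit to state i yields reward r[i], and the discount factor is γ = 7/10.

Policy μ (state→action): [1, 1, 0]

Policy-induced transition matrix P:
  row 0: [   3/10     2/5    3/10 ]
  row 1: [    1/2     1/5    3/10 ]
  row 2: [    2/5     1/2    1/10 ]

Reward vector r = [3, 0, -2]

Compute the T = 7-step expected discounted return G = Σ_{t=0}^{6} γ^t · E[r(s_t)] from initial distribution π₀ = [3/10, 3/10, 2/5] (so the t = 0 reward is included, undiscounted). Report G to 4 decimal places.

G = 1.5633

t=0: π = [0.3000, 0.3000, 0.4000], E[r] = 0.1000, γ^t·E[r] = 0.100000, running G = 0.100000
t=1: π = [0.4000, 0.3800, 0.2200], E[r] = 0.7600, γ^t·E[r] = 0.532000, running G = 0.632000
t=2: π = [0.3980, 0.3460, 0.2560], E[r] = 0.6820, γ^t·E[r] = 0.334180, running G = 0.966180
t=3: π = [0.3948, 0.3564, 0.2488], E[r] = 0.6868, γ^t·E[r] = 0.235572, running G = 1.201752
t=4: π = [0.3962, 0.3536, 0.2502], E[r] = 0.6880, γ^t·E[r] = 0.165189, running G = 1.366941
t=5: π = [0.3957, 0.3543, 0.2500], E[r] = 0.6873, γ^t·E[r] = 0.115519, running G = 1.482460
t=6: π = [0.3959, 0.3541, 0.2500], E[r] = 0.6875, γ^t·E[r] = 0.080889, running G = 1.563350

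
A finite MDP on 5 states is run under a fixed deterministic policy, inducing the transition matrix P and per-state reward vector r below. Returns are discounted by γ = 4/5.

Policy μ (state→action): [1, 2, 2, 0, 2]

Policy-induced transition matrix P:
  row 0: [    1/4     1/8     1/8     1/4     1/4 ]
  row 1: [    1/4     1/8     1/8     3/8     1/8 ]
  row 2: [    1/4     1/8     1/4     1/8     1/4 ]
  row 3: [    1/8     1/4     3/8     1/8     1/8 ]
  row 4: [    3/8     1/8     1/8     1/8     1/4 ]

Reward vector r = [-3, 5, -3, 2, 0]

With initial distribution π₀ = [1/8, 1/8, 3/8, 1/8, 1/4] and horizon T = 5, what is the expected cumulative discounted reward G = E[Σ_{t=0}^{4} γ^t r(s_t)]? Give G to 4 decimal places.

G = -1.2578

t=0: π = [0.1250, 0.1250, 0.3750, 0.1250, 0.2500], E[r] = -0.6250, γ^t·E[r] = -0.625000, running G = -0.625000
t=1: π = [0.2656, 0.1406, 0.2031, 0.1719, 0.2188], E[r] = -0.3594, γ^t·E[r] = -0.287500, running G = -0.912500
t=2: π = [0.2559, 0.1465, 0.1934, 0.1934, 0.2109], E[r] = -0.2285, γ^t·E[r] = -0.146250, running G = -1.058750
t=3: π = [0.2522, 0.1492, 0.1975, 0.1936, 0.2075], E[r] = -0.2161, γ^t·E[r] = -0.110625, running G = -1.169375
t=4: π = [0.2517, 0.1492, 0.1981, 0.1938, 0.2072], E[r] = -0.2159, γ^t·E[r] = -0.088413, running G = -1.257788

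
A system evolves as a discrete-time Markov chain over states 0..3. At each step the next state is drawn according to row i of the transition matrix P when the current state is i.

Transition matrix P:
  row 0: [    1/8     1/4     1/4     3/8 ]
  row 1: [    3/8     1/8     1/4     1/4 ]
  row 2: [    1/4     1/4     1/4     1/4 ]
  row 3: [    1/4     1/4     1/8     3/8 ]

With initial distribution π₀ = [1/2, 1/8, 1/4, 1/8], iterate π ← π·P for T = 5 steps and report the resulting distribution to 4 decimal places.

π = [0.2469, 0.2222, 0.2099, 0.3210]

t=0: π = [0.5000, 0.1250, 0.2500, 0.1250]
t=1: π = [0.2031, 0.2344, 0.2344, 0.3281]
t=2: π = [0.2539, 0.2207, 0.2090, 0.3164]
t=3: π = [0.2458, 0.2224, 0.2104, 0.3213]
t=4: π = [0.2471, 0.2222, 0.2098, 0.3209]
t=5: π = [0.2469, 0.2222, 0.2099, 0.3210]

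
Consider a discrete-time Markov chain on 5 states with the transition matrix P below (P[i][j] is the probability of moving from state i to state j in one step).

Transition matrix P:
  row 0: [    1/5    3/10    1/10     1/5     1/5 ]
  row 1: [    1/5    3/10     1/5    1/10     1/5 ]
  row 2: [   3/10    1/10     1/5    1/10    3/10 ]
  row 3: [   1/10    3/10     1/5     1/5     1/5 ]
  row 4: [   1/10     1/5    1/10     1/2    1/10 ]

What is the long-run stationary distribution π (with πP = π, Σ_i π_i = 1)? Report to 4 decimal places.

π = [0.1748, 0.2478, 0.1629, 0.2179, 0.1966]

Balance equations π_j = Σ_i π_i·P[i][j]:
  π_0 = 1/5·π_0 + 1/5·π_1 + 3/10·π_2 + 1/10·π_3 + 1/10·π_4
  π_1 = 3/10·π_0 + 3/10·π_1 + 1/10·π_2 + 3/10·π_3 + 1/5·π_4
  π_2 = 1/10·π_0 + 1/5·π_1 + 1/5·π_2 + 1/5·π_3 + 1/10·π_4
  π_3 = 1/5·π_0 + 1/10·π_1 + 1/10·π_2 + 1/5·π_3 + 1/2·π_4
  normalize: π_0 + π_1 + π_2 + π_3 + π_4 = 1
Solving the linear system gives exactly π = [1781/10187, 2524/10187, 1659/10187, 2220/10187, 2003/10187].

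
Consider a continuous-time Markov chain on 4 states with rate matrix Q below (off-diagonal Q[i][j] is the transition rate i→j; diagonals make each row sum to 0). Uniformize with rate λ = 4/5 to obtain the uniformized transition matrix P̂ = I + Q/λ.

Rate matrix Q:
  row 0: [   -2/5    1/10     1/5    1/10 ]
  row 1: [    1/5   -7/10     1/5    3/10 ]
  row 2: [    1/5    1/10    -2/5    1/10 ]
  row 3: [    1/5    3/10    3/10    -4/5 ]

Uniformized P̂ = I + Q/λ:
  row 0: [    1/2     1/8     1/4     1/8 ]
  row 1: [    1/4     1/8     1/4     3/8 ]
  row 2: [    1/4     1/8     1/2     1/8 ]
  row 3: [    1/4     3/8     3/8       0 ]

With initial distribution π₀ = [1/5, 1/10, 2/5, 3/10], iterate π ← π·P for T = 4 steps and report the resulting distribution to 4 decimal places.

t=0: π = [0.2000, 0.1000, 0.4000, 0.3000]
t=1: π = [0.3000, 0.2000, 0.3875, 0.1125]
t=2: π = [0.3250, 0.1531, 0.3609, 0.1609]
t=3: π = [0.3313, 0.1652, 0.3604, 0.1432]
t=4: π = [0.3328, 0.1608, 0.3580, 0.1484]

π = [0.3328, 0.1608, 0.3580, 0.1484]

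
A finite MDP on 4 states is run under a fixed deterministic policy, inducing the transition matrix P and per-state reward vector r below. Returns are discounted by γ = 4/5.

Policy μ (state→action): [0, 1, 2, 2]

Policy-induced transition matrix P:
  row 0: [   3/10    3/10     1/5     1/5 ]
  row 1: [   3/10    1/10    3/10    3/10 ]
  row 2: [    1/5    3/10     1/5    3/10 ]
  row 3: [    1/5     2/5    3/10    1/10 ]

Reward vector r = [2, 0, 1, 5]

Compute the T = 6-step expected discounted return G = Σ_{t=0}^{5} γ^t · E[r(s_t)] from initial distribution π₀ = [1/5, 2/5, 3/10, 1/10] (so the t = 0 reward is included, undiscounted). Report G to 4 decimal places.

G = 6.4214

t=0: π = [0.2000, 0.4000, 0.3000, 0.1000], E[r] = 1.2000, γ^t·E[r] = 1.200000, running G = 1.200000
t=1: π = [0.2600, 0.2300, 0.2500, 0.2600], E[r] = 2.0700, γ^t·E[r] = 1.656000, running G = 2.856000
t=2: π = [0.2490, 0.2800, 0.2490, 0.2220], E[r] = 1.8570, γ^t·E[r] = 1.188480, running G = 4.044480
t=3: π = [0.2529, 0.2662, 0.2502, 0.2307], E[r] = 1.9095, γ^t·E[r] = 0.977664, running G = 5.022144
t=4: π = [0.2519, 0.2698, 0.2497, 0.2286], E[r] = 1.8964, γ^t·E[r] = 0.776749, running G = 5.798893
t=5: π = [0.2522, 0.2689, 0.2498, 0.2291], E[r] = 1.8997, γ^t·E[r] = 0.622482, running G = 6.421375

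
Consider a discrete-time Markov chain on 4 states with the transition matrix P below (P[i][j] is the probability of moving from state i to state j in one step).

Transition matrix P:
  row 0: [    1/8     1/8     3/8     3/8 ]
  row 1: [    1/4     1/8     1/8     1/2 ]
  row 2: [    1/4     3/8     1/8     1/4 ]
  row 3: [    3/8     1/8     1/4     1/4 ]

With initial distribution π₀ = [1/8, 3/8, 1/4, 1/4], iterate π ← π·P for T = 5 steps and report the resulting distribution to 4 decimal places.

t=0: π = [0.1250, 0.3750, 0.2500, 0.2500]
t=1: π = [0.2656, 0.1875, 0.1875, 0.3594]
t=2: π = [0.2617, 0.1719, 0.2363, 0.3301]
t=3: π = [0.2585, 0.1841, 0.2317, 0.3257]
t=4: π = [0.2584, 0.1829, 0.2303, 0.3283]
t=5: π = [0.2587, 0.1826, 0.2306, 0.3280]

π = [0.2587, 0.1826, 0.2306, 0.3280]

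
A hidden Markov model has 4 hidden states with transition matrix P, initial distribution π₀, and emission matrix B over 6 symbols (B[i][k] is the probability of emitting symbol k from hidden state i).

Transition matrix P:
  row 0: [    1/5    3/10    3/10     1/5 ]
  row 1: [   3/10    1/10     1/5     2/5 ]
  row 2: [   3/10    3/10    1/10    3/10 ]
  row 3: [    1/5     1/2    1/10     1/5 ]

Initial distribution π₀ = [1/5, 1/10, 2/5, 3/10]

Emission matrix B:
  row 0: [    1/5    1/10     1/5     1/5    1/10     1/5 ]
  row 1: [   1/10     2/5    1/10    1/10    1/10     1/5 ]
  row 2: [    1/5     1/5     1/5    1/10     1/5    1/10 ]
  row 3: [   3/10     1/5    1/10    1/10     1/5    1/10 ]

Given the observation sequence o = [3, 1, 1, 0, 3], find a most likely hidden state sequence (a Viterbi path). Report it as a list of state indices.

t=0: δ = [4.000e-02, 1.000e-02, 4.000e-02, 3.000e-02]  (obs o_0=3)
t=1: δ = [1.200e-03, 6.000e-03, 2.400e-03, 2.400e-03]  ψ = [2, 3, 0, 2]  (obs o_1=1)
t=2: δ = [1.800e-04, 4.800e-04, 2.400e-04, 4.800e-04]  ψ = [1, 3, 1, 1]  (obs o_2=1)
t=3: δ = [2.880e-05, 2.400e-05, 1.920e-05, 5.760e-05]  ψ = [1, 3, 1, 1]  (obs o_3=0)
t=4: δ = [2.304e-06, 2.880e-06, 8.640e-07, 1.152e-06]  ψ = [3, 3, 0, 3]  (obs o_4=3)
backtrack: best end state = 1; path = [2, 3, 1, 3, 1]

path = [2, 3, 1, 3, 1]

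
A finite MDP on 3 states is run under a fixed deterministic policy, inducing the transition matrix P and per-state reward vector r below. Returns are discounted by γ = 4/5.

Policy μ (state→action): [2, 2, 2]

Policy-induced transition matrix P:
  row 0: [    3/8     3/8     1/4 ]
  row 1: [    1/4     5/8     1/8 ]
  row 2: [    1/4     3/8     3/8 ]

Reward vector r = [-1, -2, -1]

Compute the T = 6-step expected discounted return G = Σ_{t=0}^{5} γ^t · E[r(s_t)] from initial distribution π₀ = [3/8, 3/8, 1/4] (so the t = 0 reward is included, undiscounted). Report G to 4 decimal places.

G = -5.3777

t=0: π = [0.3750, 0.3750, 0.2500], E[r] = -1.3750, γ^t·E[r] = -1.375000, running G = -1.375000
t=1: π = [0.2969, 0.4688, 0.2344], E[r] = -1.4688, γ^t·E[r] = -1.175000, running G = -2.550000
t=2: π = [0.2871, 0.4922, 0.2207], E[r] = -1.4922, γ^t·E[r] = -0.955000, running G = -3.505000
t=3: π = [0.2859, 0.4980, 0.2161], E[r] = -1.4980, γ^t·E[r] = -0.767000, running G = -4.272000
t=4: π = [0.2857, 0.4995, 0.2148], E[r] = -1.4995, γ^t·E[r] = -0.614200, running G = -4.886200
t=5: π = [0.2857, 0.4999, 0.2144], E[r] = -1.4999, γ^t·E[r] = -0.491480, running G = -5.377680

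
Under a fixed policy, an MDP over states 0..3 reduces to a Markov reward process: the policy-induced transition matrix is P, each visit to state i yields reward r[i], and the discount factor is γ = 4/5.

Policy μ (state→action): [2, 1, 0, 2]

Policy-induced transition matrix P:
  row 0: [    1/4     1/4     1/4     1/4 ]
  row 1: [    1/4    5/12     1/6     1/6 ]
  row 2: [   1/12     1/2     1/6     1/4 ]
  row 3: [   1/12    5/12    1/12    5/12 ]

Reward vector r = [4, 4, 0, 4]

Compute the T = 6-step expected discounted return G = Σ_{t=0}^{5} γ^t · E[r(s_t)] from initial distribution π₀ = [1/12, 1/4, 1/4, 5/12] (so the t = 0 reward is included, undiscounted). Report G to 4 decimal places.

G = 12.1218

t=0: π = [0.0833, 0.2500, 0.2500, 0.4167], E[r] = 3.0000, γ^t·E[r] = 3.000000, running G = 3.000000
t=1: π = [0.1389, 0.4236, 0.1389, 0.2986], E[r] = 3.4444, γ^t·E[r] = 2.755556, running G = 5.755556
t=2: π = [0.1771, 0.4051, 0.1534, 0.2645], E[r] = 3.3866, γ^t·E[r] = 2.167407, running G = 7.922963
t=3: π = [0.1804, 0.3999, 0.1594, 0.2603], E[r] = 3.3625, γ^t·E[r] = 1.721580, running G = 9.644543
t=4: π = [0.1800, 0.3999, 0.1600, 0.2601], E[r] = 3.3600, γ^t·E[r] = 1.376250, running G = 11.020793
t=5: π = [0.1800, 0.4000, 0.1600, 0.2600], E[r] = 3.3600, γ^t·E[r] = 1.101006, running G = 12.121799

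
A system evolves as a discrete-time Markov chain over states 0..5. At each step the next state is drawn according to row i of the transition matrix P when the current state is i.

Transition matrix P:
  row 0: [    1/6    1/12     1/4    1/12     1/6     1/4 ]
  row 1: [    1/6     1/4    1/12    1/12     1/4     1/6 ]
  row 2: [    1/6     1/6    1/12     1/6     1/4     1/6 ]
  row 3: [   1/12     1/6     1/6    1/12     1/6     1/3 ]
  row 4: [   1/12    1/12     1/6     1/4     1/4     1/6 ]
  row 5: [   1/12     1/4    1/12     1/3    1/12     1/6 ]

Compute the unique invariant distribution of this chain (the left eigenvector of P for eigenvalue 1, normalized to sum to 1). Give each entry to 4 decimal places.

π = [0.1188, 0.1724, 0.1339, 0.1779, 0.1909, 0.2062]

Balance equations π_j = Σ_i π_i·P[i][j]:
  π_0 = 1/6·π_0 + 1/6·π_1 + 1/6·π_2 + 1/12·π_3 + 1/12·π_4 + 1/12·π_5
  π_1 = 1/12·π_0 + 1/4·π_1 + 1/6·π_2 + 1/6·π_3 + 1/12·π_4 + 1/4·π_5
  π_2 = 1/4·π_0 + 1/12·π_1 + 1/12·π_2 + 1/6·π_3 + 1/6·π_4 + 1/12·π_5
  π_3 = 1/12·π_0 + 1/12·π_1 + 1/6·π_2 + 1/12·π_3 + 1/4·π_4 + 1/3·π_5
  π_4 = 1/6·π_0 + 1/4·π_1 + 1/4·π_2 + 1/6·π_3 + 1/4·π_4 + 1/12·π_5
  normalize: π_0 + π_1 + π_2 + π_3 + π_4 + π_5 = 1
Solving the linear system gives exactly π = [28696/241647, 41663/241647, 10782/80549, 42979/241647, 15378/80549, 49829/241647].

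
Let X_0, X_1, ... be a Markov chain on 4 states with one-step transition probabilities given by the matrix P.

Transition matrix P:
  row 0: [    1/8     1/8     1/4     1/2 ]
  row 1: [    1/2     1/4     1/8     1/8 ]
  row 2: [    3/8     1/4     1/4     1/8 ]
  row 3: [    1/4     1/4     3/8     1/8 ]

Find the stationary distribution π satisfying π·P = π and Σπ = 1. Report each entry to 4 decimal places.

Balance equations π_j = Σ_i π_i·P[i][j]:
  π_0 = 1/8·π_0 + 1/2·π_1 + 3/8·π_2 + 1/4·π_3
  π_1 = 1/8·π_0 + 1/4·π_1 + 1/4·π_2 + 1/4·π_3
  π_2 = 1/4·π_0 + 1/8·π_1 + 1/4·π_2 + 3/8·π_3
  normalize: π_0 + π_1 + π_2 + π_3 = 1
Solving the linear system gives exactly π = [25/84, 143/672, 85/336, 53/224].

π = [0.2976, 0.2128, 0.2530, 0.2366]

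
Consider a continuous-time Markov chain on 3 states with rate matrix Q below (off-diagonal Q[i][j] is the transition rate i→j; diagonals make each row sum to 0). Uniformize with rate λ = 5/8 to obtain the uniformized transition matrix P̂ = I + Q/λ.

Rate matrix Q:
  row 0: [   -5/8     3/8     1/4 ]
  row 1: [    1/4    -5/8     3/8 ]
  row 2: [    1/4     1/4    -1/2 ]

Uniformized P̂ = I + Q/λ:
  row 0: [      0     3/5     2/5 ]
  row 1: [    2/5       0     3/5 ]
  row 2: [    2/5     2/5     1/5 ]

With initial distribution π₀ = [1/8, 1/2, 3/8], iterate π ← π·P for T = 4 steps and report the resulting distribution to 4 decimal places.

π = [0.2816, 0.3392, 0.3792]

t=0: π = [0.1250, 0.5000, 0.3750]
t=1: π = [0.3500, 0.2250, 0.4250]
t=2: π = [0.2600, 0.3800, 0.3600]
t=3: π = [0.2960, 0.3000, 0.4040]
t=4: π = [0.2816, 0.3392, 0.3792]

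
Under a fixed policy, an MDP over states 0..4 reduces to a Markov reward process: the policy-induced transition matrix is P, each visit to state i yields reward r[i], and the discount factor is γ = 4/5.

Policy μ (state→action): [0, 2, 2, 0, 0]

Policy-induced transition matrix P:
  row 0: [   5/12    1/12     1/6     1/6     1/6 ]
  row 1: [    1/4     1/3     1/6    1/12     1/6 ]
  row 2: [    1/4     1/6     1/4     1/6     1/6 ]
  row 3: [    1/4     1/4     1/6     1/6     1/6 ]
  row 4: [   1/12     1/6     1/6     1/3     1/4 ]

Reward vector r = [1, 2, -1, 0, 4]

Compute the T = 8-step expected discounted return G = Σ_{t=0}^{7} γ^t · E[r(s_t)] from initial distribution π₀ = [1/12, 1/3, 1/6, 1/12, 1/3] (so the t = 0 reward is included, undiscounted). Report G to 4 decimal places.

G = 5.7441

t=0: π = [0.0833, 0.3333, 0.1667, 0.0833, 0.3333], E[r] = 1.9167, γ^t·E[r] = 1.916667, running G = 1.916667
t=1: π = [0.2083, 0.2222, 0.1806, 0.1944, 0.1944], E[r] = 1.2500, γ^t·E[r] = 1.000000, running G = 2.916667
t=2: π = [0.2523, 0.2025, 0.1817, 0.1806, 0.1829], E[r] = 1.2072, γ^t·E[r] = 0.772593, running G = 3.689259
t=3: π = [0.2616, 0.1944, 0.1818, 0.1803, 0.1819], E[r] = 1.1963, γ^t·E[r] = 0.612494, running G = 4.301753
t=4: π = [0.2633, 0.1923, 0.1818, 0.1808, 0.1818], E[r] = 1.1934, γ^t·E[r] = 0.488800, running G = 4.790553
t=5: π = [0.2636, 0.1918, 0.1818, 0.1809, 0.1818], E[r] = 1.1927, γ^t·E[r] = 0.390829, running G = 5.181382
t=6: π = [0.2636, 0.1918, 0.1818, 0.1810, 0.1818], E[r] = 1.1926, γ^t·E[r] = 0.312630, running G = 5.494012
t=7: π = [0.2636, 0.1917, 0.1818, 0.1810, 0.1818], E[r] = 1.1926, γ^t·E[r] = 0.250099, running G = 5.744112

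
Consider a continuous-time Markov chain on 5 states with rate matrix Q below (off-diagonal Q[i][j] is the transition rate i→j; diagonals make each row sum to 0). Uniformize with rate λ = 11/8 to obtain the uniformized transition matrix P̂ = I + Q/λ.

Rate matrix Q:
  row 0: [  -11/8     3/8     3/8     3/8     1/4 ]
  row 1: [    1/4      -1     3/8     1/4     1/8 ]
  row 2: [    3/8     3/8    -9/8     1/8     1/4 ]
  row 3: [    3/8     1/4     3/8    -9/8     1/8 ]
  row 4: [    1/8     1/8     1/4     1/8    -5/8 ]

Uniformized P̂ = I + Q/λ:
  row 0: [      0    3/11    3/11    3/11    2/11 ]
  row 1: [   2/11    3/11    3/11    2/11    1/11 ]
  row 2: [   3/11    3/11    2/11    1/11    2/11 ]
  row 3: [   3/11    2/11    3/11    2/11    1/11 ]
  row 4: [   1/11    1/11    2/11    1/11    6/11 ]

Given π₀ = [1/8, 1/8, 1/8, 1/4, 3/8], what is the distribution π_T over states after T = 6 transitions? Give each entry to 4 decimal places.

t=0: π = [0.1250, 0.1250, 0.1250, 0.2500, 0.3750]
t=1: π = [0.1591, 0.1818, 0.2273, 0.1477, 0.2841]
t=2: π = [0.1612, 0.2076, 0.2262, 0.1498, 0.2552]
t=3: π = [0.1635, 0.2127, 0.2290, 0.1527, 0.2421]
t=4: π = [0.1648, 0.2148, 0.2299, 0.1539, 0.2366]
t=5: π = [0.1652, 0.2157, 0.2303, 0.1544, 0.2344]
t=6: π = [0.1654, 0.2161, 0.2305, 0.1546, 0.2334]

π = [0.1654, 0.2161, 0.2305, 0.1546, 0.2334]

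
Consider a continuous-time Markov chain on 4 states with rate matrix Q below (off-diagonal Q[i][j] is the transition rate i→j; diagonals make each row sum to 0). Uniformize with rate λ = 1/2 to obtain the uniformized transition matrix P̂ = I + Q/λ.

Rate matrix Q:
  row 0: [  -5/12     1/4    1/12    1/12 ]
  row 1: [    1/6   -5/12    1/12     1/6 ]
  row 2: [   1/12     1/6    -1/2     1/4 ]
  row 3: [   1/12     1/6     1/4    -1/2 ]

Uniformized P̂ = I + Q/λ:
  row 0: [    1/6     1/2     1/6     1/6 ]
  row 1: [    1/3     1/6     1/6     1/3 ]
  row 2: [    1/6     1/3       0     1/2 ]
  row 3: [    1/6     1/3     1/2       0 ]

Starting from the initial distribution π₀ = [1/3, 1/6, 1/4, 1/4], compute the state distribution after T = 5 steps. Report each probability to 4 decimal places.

t=0: π = [0.3333, 0.1667, 0.2500, 0.2500]
t=1: π = [0.1944, 0.3611, 0.2083, 0.2361]
t=2: π = [0.2269, 0.3056, 0.2106, 0.2569]
t=3: π = [0.2176, 0.3202, 0.2172, 0.2450]
t=4: π = [0.2200, 0.3162, 0.2121, 0.2516]
t=5: π = [0.2194, 0.3173, 0.2152, 0.2481]

π = [0.2194, 0.3173, 0.2152, 0.2481]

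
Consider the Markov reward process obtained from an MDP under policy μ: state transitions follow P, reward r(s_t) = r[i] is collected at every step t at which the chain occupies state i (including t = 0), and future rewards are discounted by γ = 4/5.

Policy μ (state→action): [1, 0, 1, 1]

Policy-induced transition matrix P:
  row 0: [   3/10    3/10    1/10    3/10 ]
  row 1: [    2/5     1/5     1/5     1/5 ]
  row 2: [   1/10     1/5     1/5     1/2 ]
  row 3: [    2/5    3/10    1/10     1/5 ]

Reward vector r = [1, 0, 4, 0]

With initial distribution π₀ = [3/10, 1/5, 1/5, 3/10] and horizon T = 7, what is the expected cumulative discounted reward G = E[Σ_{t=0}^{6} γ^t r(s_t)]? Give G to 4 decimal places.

t=0: π = [0.3000, 0.2000, 0.2000, 0.3000], E[r] = 1.1000, γ^t·E[r] = 1.100000, running G = 1.100000
t=1: π = [0.3100, 0.2600, 0.1400, 0.2900], E[r] = 0.8700, γ^t·E[r] = 0.696000, running G = 1.796000
t=2: π = [0.3270, 0.2600, 0.1400, 0.2730], E[r] = 0.8870, γ^t·E[r] = 0.567680, running G = 2.363680
t=3: π = [0.3253, 0.2600, 0.1400, 0.2747], E[r] = 0.8853, γ^t·E[r] = 0.453274, running G = 2.816954
t=4: π = [0.3255, 0.2600, 0.1400, 0.2745], E[r] = 0.8855, γ^t·E[r] = 0.362689, running G = 3.179642
t=5: π = [0.3255, 0.2600, 0.1400, 0.2745], E[r] = 0.8855, γ^t·E[r] = 0.290145, running G = 3.469787
t=6: π = [0.3255, 0.2600, 0.1400, 0.2745], E[r] = 0.8855, γ^t·E[r] = 0.232117, running G = 3.701904

G = 3.7019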